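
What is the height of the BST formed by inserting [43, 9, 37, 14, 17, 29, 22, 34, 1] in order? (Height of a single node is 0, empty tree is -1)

Insertion order: [43, 9, 37, 14, 17, 29, 22, 34, 1]
Tree (level-order array): [43, 9, None, 1, 37, None, None, 14, None, None, 17, None, 29, 22, 34]
Compute height bottom-up (empty subtree = -1):
  height(1) = 1 + max(-1, -1) = 0
  height(22) = 1 + max(-1, -1) = 0
  height(34) = 1 + max(-1, -1) = 0
  height(29) = 1 + max(0, 0) = 1
  height(17) = 1 + max(-1, 1) = 2
  height(14) = 1 + max(-1, 2) = 3
  height(37) = 1 + max(3, -1) = 4
  height(9) = 1 + max(0, 4) = 5
  height(43) = 1 + max(5, -1) = 6
Height = 6


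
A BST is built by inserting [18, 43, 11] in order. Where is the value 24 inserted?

Starting tree (level order): [18, 11, 43]
Insertion path: 18 -> 43
Result: insert 24 as left child of 43
Final tree (level order): [18, 11, 43, None, None, 24]


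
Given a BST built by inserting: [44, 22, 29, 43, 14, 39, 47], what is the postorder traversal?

Tree insertion order: [44, 22, 29, 43, 14, 39, 47]
Tree (level-order array): [44, 22, 47, 14, 29, None, None, None, None, None, 43, 39]
Postorder traversal: [14, 39, 43, 29, 22, 47, 44]


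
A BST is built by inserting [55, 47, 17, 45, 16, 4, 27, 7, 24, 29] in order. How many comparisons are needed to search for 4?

Search path for 4: 55 -> 47 -> 17 -> 16 -> 4
Found: True
Comparisons: 5


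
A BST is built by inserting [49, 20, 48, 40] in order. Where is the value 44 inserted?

Starting tree (level order): [49, 20, None, None, 48, 40]
Insertion path: 49 -> 20 -> 48 -> 40
Result: insert 44 as right child of 40
Final tree (level order): [49, 20, None, None, 48, 40, None, None, 44]


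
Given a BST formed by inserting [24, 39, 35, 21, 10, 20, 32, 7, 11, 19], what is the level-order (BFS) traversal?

Tree insertion order: [24, 39, 35, 21, 10, 20, 32, 7, 11, 19]
Tree (level-order array): [24, 21, 39, 10, None, 35, None, 7, 20, 32, None, None, None, 11, None, None, None, None, 19]
BFS from the root, enqueuing left then right child of each popped node:
  queue [24] -> pop 24, enqueue [21, 39], visited so far: [24]
  queue [21, 39] -> pop 21, enqueue [10], visited so far: [24, 21]
  queue [39, 10] -> pop 39, enqueue [35], visited so far: [24, 21, 39]
  queue [10, 35] -> pop 10, enqueue [7, 20], visited so far: [24, 21, 39, 10]
  queue [35, 7, 20] -> pop 35, enqueue [32], visited so far: [24, 21, 39, 10, 35]
  queue [7, 20, 32] -> pop 7, enqueue [none], visited so far: [24, 21, 39, 10, 35, 7]
  queue [20, 32] -> pop 20, enqueue [11], visited so far: [24, 21, 39, 10, 35, 7, 20]
  queue [32, 11] -> pop 32, enqueue [none], visited so far: [24, 21, 39, 10, 35, 7, 20, 32]
  queue [11] -> pop 11, enqueue [19], visited so far: [24, 21, 39, 10, 35, 7, 20, 32, 11]
  queue [19] -> pop 19, enqueue [none], visited so far: [24, 21, 39, 10, 35, 7, 20, 32, 11, 19]
Result: [24, 21, 39, 10, 35, 7, 20, 32, 11, 19]


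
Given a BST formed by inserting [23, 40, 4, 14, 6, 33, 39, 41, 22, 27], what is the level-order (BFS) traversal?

Tree insertion order: [23, 40, 4, 14, 6, 33, 39, 41, 22, 27]
Tree (level-order array): [23, 4, 40, None, 14, 33, 41, 6, 22, 27, 39]
BFS from the root, enqueuing left then right child of each popped node:
  queue [23] -> pop 23, enqueue [4, 40], visited so far: [23]
  queue [4, 40] -> pop 4, enqueue [14], visited so far: [23, 4]
  queue [40, 14] -> pop 40, enqueue [33, 41], visited so far: [23, 4, 40]
  queue [14, 33, 41] -> pop 14, enqueue [6, 22], visited so far: [23, 4, 40, 14]
  queue [33, 41, 6, 22] -> pop 33, enqueue [27, 39], visited so far: [23, 4, 40, 14, 33]
  queue [41, 6, 22, 27, 39] -> pop 41, enqueue [none], visited so far: [23, 4, 40, 14, 33, 41]
  queue [6, 22, 27, 39] -> pop 6, enqueue [none], visited so far: [23, 4, 40, 14, 33, 41, 6]
  queue [22, 27, 39] -> pop 22, enqueue [none], visited so far: [23, 4, 40, 14, 33, 41, 6, 22]
  queue [27, 39] -> pop 27, enqueue [none], visited so far: [23, 4, 40, 14, 33, 41, 6, 22, 27]
  queue [39] -> pop 39, enqueue [none], visited so far: [23, 4, 40, 14, 33, 41, 6, 22, 27, 39]
Result: [23, 4, 40, 14, 33, 41, 6, 22, 27, 39]


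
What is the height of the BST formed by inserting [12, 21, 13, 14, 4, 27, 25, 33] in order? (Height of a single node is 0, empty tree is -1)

Insertion order: [12, 21, 13, 14, 4, 27, 25, 33]
Tree (level-order array): [12, 4, 21, None, None, 13, 27, None, 14, 25, 33]
Compute height bottom-up (empty subtree = -1):
  height(4) = 1 + max(-1, -1) = 0
  height(14) = 1 + max(-1, -1) = 0
  height(13) = 1 + max(-1, 0) = 1
  height(25) = 1 + max(-1, -1) = 0
  height(33) = 1 + max(-1, -1) = 0
  height(27) = 1 + max(0, 0) = 1
  height(21) = 1 + max(1, 1) = 2
  height(12) = 1 + max(0, 2) = 3
Height = 3


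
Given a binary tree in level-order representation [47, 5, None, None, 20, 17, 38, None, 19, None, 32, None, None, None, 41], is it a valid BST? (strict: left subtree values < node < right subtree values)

Level-order array: [47, 5, None, None, 20, 17, 38, None, 19, None, 32, None, None, None, 41]
Validate using subtree bounds (lo, hi): at each node, require lo < value < hi,
then recurse left with hi=value and right with lo=value.
Preorder trace (stopping at first violation):
  at node 47 with bounds (-inf, +inf): OK
  at node 5 with bounds (-inf, 47): OK
  at node 20 with bounds (5, 47): OK
  at node 17 with bounds (5, 20): OK
  at node 19 with bounds (17, 20): OK
  at node 38 with bounds (20, 47): OK
  at node 32 with bounds (38, 47): VIOLATION
Node 32 violates its bound: not (38 < 32 < 47).
Result: Not a valid BST


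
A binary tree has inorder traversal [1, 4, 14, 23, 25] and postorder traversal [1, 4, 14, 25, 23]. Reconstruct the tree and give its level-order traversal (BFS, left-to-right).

Inorder:   [1, 4, 14, 23, 25]
Postorder: [1, 4, 14, 25, 23]
Algorithm: postorder visits root last, so walk postorder right-to-left;
each value is the root of the current inorder slice — split it at that
value, recurse on the right subtree first, then the left.
Recursive splits:
  root=23; inorder splits into left=[1, 4, 14], right=[25]
  root=25; inorder splits into left=[], right=[]
  root=14; inorder splits into left=[1, 4], right=[]
  root=4; inorder splits into left=[1], right=[]
  root=1; inorder splits into left=[], right=[]
Reconstructed level-order: [23, 14, 25, 4, 1]


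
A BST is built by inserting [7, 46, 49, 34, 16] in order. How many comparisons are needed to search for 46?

Search path for 46: 7 -> 46
Found: True
Comparisons: 2


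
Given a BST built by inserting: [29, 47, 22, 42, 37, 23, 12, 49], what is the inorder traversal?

Tree insertion order: [29, 47, 22, 42, 37, 23, 12, 49]
Tree (level-order array): [29, 22, 47, 12, 23, 42, 49, None, None, None, None, 37]
Inorder traversal: [12, 22, 23, 29, 37, 42, 47, 49]


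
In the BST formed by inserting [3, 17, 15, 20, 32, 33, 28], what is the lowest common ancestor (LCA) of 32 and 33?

Tree insertion order: [3, 17, 15, 20, 32, 33, 28]
Tree (level-order array): [3, None, 17, 15, 20, None, None, None, 32, 28, 33]
In a BST, the LCA of p=32, q=33 is the first node v on the
root-to-leaf path with p <= v <= q (go left if both < v, right if both > v).
Walk from root:
  at 3: both 32 and 33 > 3, go right
  at 17: both 32 and 33 > 17, go right
  at 20: both 32 and 33 > 20, go right
  at 32: 32 <= 32 <= 33, this is the LCA
LCA = 32


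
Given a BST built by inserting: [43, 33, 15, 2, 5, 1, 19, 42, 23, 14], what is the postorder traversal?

Tree insertion order: [43, 33, 15, 2, 5, 1, 19, 42, 23, 14]
Tree (level-order array): [43, 33, None, 15, 42, 2, 19, None, None, 1, 5, None, 23, None, None, None, 14]
Postorder traversal: [1, 14, 5, 2, 23, 19, 15, 42, 33, 43]


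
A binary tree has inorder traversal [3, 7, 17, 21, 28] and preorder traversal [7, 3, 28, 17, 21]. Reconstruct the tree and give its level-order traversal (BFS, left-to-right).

Inorder:  [3, 7, 17, 21, 28]
Preorder: [7, 3, 28, 17, 21]
Algorithm: preorder visits root first, so consume preorder in order;
for each root, split the current inorder slice at that value into
left-subtree inorder and right-subtree inorder, then recurse.
Recursive splits:
  root=7; inorder splits into left=[3], right=[17, 21, 28]
  root=3; inorder splits into left=[], right=[]
  root=28; inorder splits into left=[17, 21], right=[]
  root=17; inorder splits into left=[], right=[21]
  root=21; inorder splits into left=[], right=[]
Reconstructed level-order: [7, 3, 28, 17, 21]


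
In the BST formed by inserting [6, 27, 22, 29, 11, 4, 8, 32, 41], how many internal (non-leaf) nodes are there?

Tree built from: [6, 27, 22, 29, 11, 4, 8, 32, 41]
Tree (level-order array): [6, 4, 27, None, None, 22, 29, 11, None, None, 32, 8, None, None, 41]
Rule: An internal node has at least one child.
Per-node child counts:
  node 6: 2 child(ren)
  node 4: 0 child(ren)
  node 27: 2 child(ren)
  node 22: 1 child(ren)
  node 11: 1 child(ren)
  node 8: 0 child(ren)
  node 29: 1 child(ren)
  node 32: 1 child(ren)
  node 41: 0 child(ren)
Matching nodes: [6, 27, 22, 11, 29, 32]
Count of internal (non-leaf) nodes: 6


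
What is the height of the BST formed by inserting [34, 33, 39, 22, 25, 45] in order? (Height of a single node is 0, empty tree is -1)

Insertion order: [34, 33, 39, 22, 25, 45]
Tree (level-order array): [34, 33, 39, 22, None, None, 45, None, 25]
Compute height bottom-up (empty subtree = -1):
  height(25) = 1 + max(-1, -1) = 0
  height(22) = 1 + max(-1, 0) = 1
  height(33) = 1 + max(1, -1) = 2
  height(45) = 1 + max(-1, -1) = 0
  height(39) = 1 + max(-1, 0) = 1
  height(34) = 1 + max(2, 1) = 3
Height = 3


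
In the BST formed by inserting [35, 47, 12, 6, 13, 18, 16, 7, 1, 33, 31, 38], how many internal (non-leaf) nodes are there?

Tree built from: [35, 47, 12, 6, 13, 18, 16, 7, 1, 33, 31, 38]
Tree (level-order array): [35, 12, 47, 6, 13, 38, None, 1, 7, None, 18, None, None, None, None, None, None, 16, 33, None, None, 31]
Rule: An internal node has at least one child.
Per-node child counts:
  node 35: 2 child(ren)
  node 12: 2 child(ren)
  node 6: 2 child(ren)
  node 1: 0 child(ren)
  node 7: 0 child(ren)
  node 13: 1 child(ren)
  node 18: 2 child(ren)
  node 16: 0 child(ren)
  node 33: 1 child(ren)
  node 31: 0 child(ren)
  node 47: 1 child(ren)
  node 38: 0 child(ren)
Matching nodes: [35, 12, 6, 13, 18, 33, 47]
Count of internal (non-leaf) nodes: 7


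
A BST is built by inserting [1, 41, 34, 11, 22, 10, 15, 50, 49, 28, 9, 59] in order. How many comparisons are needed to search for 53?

Search path for 53: 1 -> 41 -> 50 -> 59
Found: False
Comparisons: 4


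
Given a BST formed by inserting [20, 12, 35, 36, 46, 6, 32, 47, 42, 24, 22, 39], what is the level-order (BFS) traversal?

Tree insertion order: [20, 12, 35, 36, 46, 6, 32, 47, 42, 24, 22, 39]
Tree (level-order array): [20, 12, 35, 6, None, 32, 36, None, None, 24, None, None, 46, 22, None, 42, 47, None, None, 39]
BFS from the root, enqueuing left then right child of each popped node:
  queue [20] -> pop 20, enqueue [12, 35], visited so far: [20]
  queue [12, 35] -> pop 12, enqueue [6], visited so far: [20, 12]
  queue [35, 6] -> pop 35, enqueue [32, 36], visited so far: [20, 12, 35]
  queue [6, 32, 36] -> pop 6, enqueue [none], visited so far: [20, 12, 35, 6]
  queue [32, 36] -> pop 32, enqueue [24], visited so far: [20, 12, 35, 6, 32]
  queue [36, 24] -> pop 36, enqueue [46], visited so far: [20, 12, 35, 6, 32, 36]
  queue [24, 46] -> pop 24, enqueue [22], visited so far: [20, 12, 35, 6, 32, 36, 24]
  queue [46, 22] -> pop 46, enqueue [42, 47], visited so far: [20, 12, 35, 6, 32, 36, 24, 46]
  queue [22, 42, 47] -> pop 22, enqueue [none], visited so far: [20, 12, 35, 6, 32, 36, 24, 46, 22]
  queue [42, 47] -> pop 42, enqueue [39], visited so far: [20, 12, 35, 6, 32, 36, 24, 46, 22, 42]
  queue [47, 39] -> pop 47, enqueue [none], visited so far: [20, 12, 35, 6, 32, 36, 24, 46, 22, 42, 47]
  queue [39] -> pop 39, enqueue [none], visited so far: [20, 12, 35, 6, 32, 36, 24, 46, 22, 42, 47, 39]
Result: [20, 12, 35, 6, 32, 36, 24, 46, 22, 42, 47, 39]


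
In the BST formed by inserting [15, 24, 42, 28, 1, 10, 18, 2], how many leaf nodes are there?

Tree built from: [15, 24, 42, 28, 1, 10, 18, 2]
Tree (level-order array): [15, 1, 24, None, 10, 18, 42, 2, None, None, None, 28]
Rule: A leaf has 0 children.
Per-node child counts:
  node 15: 2 child(ren)
  node 1: 1 child(ren)
  node 10: 1 child(ren)
  node 2: 0 child(ren)
  node 24: 2 child(ren)
  node 18: 0 child(ren)
  node 42: 1 child(ren)
  node 28: 0 child(ren)
Matching nodes: [2, 18, 28]
Count of leaf nodes: 3


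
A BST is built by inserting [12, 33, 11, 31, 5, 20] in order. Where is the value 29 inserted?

Starting tree (level order): [12, 11, 33, 5, None, 31, None, None, None, 20]
Insertion path: 12 -> 33 -> 31 -> 20
Result: insert 29 as right child of 20
Final tree (level order): [12, 11, 33, 5, None, 31, None, None, None, 20, None, None, 29]


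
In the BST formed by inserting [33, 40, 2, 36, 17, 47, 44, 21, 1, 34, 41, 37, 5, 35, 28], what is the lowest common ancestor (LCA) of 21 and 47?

Tree insertion order: [33, 40, 2, 36, 17, 47, 44, 21, 1, 34, 41, 37, 5, 35, 28]
Tree (level-order array): [33, 2, 40, 1, 17, 36, 47, None, None, 5, 21, 34, 37, 44, None, None, None, None, 28, None, 35, None, None, 41]
In a BST, the LCA of p=21, q=47 is the first node v on the
root-to-leaf path with p <= v <= q (go left if both < v, right if both > v).
Walk from root:
  at 33: 21 <= 33 <= 47, this is the LCA
LCA = 33


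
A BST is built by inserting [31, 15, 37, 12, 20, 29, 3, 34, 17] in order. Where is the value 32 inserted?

Starting tree (level order): [31, 15, 37, 12, 20, 34, None, 3, None, 17, 29]
Insertion path: 31 -> 37 -> 34
Result: insert 32 as left child of 34
Final tree (level order): [31, 15, 37, 12, 20, 34, None, 3, None, 17, 29, 32]


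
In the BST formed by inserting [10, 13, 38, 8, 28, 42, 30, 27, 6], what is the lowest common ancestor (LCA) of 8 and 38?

Tree insertion order: [10, 13, 38, 8, 28, 42, 30, 27, 6]
Tree (level-order array): [10, 8, 13, 6, None, None, 38, None, None, 28, 42, 27, 30]
In a BST, the LCA of p=8, q=38 is the first node v on the
root-to-leaf path with p <= v <= q (go left if both < v, right if both > v).
Walk from root:
  at 10: 8 <= 10 <= 38, this is the LCA
LCA = 10


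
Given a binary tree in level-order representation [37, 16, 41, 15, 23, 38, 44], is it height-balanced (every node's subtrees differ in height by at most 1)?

Tree (level-order array): [37, 16, 41, 15, 23, 38, 44]
Definition: a tree is height-balanced if, at every node, |h(left) - h(right)| <= 1 (empty subtree has height -1).
Bottom-up per-node check:
  node 15: h_left=-1, h_right=-1, diff=0 [OK], height=0
  node 23: h_left=-1, h_right=-1, diff=0 [OK], height=0
  node 16: h_left=0, h_right=0, diff=0 [OK], height=1
  node 38: h_left=-1, h_right=-1, diff=0 [OK], height=0
  node 44: h_left=-1, h_right=-1, diff=0 [OK], height=0
  node 41: h_left=0, h_right=0, diff=0 [OK], height=1
  node 37: h_left=1, h_right=1, diff=0 [OK], height=2
All nodes satisfy the balance condition.
Result: Balanced


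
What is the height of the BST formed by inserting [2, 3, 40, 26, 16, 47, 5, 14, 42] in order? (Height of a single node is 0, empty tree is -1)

Insertion order: [2, 3, 40, 26, 16, 47, 5, 14, 42]
Tree (level-order array): [2, None, 3, None, 40, 26, 47, 16, None, 42, None, 5, None, None, None, None, 14]
Compute height bottom-up (empty subtree = -1):
  height(14) = 1 + max(-1, -1) = 0
  height(5) = 1 + max(-1, 0) = 1
  height(16) = 1 + max(1, -1) = 2
  height(26) = 1 + max(2, -1) = 3
  height(42) = 1 + max(-1, -1) = 0
  height(47) = 1 + max(0, -1) = 1
  height(40) = 1 + max(3, 1) = 4
  height(3) = 1 + max(-1, 4) = 5
  height(2) = 1 + max(-1, 5) = 6
Height = 6


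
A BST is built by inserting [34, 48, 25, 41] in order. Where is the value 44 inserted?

Starting tree (level order): [34, 25, 48, None, None, 41]
Insertion path: 34 -> 48 -> 41
Result: insert 44 as right child of 41
Final tree (level order): [34, 25, 48, None, None, 41, None, None, 44]


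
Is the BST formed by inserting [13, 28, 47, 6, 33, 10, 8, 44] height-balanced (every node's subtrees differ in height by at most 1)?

Tree (level-order array): [13, 6, 28, None, 10, None, 47, 8, None, 33, None, None, None, None, 44]
Definition: a tree is height-balanced if, at every node, |h(left) - h(right)| <= 1 (empty subtree has height -1).
Bottom-up per-node check:
  node 8: h_left=-1, h_right=-1, diff=0 [OK], height=0
  node 10: h_left=0, h_right=-1, diff=1 [OK], height=1
  node 6: h_left=-1, h_right=1, diff=2 [FAIL (|-1-1|=2 > 1)], height=2
  node 44: h_left=-1, h_right=-1, diff=0 [OK], height=0
  node 33: h_left=-1, h_right=0, diff=1 [OK], height=1
  node 47: h_left=1, h_right=-1, diff=2 [FAIL (|1--1|=2 > 1)], height=2
  node 28: h_left=-1, h_right=2, diff=3 [FAIL (|-1-2|=3 > 1)], height=3
  node 13: h_left=2, h_right=3, diff=1 [OK], height=4
Node 6 violates the condition: |-1 - 1| = 2 > 1.
Result: Not balanced


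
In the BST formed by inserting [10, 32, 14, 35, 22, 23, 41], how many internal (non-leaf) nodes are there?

Tree built from: [10, 32, 14, 35, 22, 23, 41]
Tree (level-order array): [10, None, 32, 14, 35, None, 22, None, 41, None, 23]
Rule: An internal node has at least one child.
Per-node child counts:
  node 10: 1 child(ren)
  node 32: 2 child(ren)
  node 14: 1 child(ren)
  node 22: 1 child(ren)
  node 23: 0 child(ren)
  node 35: 1 child(ren)
  node 41: 0 child(ren)
Matching nodes: [10, 32, 14, 22, 35]
Count of internal (non-leaf) nodes: 5


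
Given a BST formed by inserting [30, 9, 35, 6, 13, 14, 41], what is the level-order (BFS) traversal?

Tree insertion order: [30, 9, 35, 6, 13, 14, 41]
Tree (level-order array): [30, 9, 35, 6, 13, None, 41, None, None, None, 14]
BFS from the root, enqueuing left then right child of each popped node:
  queue [30] -> pop 30, enqueue [9, 35], visited so far: [30]
  queue [9, 35] -> pop 9, enqueue [6, 13], visited so far: [30, 9]
  queue [35, 6, 13] -> pop 35, enqueue [41], visited so far: [30, 9, 35]
  queue [6, 13, 41] -> pop 6, enqueue [none], visited so far: [30, 9, 35, 6]
  queue [13, 41] -> pop 13, enqueue [14], visited so far: [30, 9, 35, 6, 13]
  queue [41, 14] -> pop 41, enqueue [none], visited so far: [30, 9, 35, 6, 13, 41]
  queue [14] -> pop 14, enqueue [none], visited so far: [30, 9, 35, 6, 13, 41, 14]
Result: [30, 9, 35, 6, 13, 41, 14]


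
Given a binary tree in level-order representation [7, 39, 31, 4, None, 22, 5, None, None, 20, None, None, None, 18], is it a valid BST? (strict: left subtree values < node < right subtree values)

Level-order array: [7, 39, 31, 4, None, 22, 5, None, None, 20, None, None, None, 18]
Validate using subtree bounds (lo, hi): at each node, require lo < value < hi,
then recurse left with hi=value and right with lo=value.
Preorder trace (stopping at first violation):
  at node 7 with bounds (-inf, +inf): OK
  at node 39 with bounds (-inf, 7): VIOLATION
Node 39 violates its bound: not (-inf < 39 < 7).
Result: Not a valid BST


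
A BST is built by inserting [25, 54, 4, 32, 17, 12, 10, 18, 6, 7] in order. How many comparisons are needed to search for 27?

Search path for 27: 25 -> 54 -> 32
Found: False
Comparisons: 3


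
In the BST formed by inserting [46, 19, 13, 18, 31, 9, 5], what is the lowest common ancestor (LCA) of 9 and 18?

Tree insertion order: [46, 19, 13, 18, 31, 9, 5]
Tree (level-order array): [46, 19, None, 13, 31, 9, 18, None, None, 5]
In a BST, the LCA of p=9, q=18 is the first node v on the
root-to-leaf path with p <= v <= q (go left if both < v, right if both > v).
Walk from root:
  at 46: both 9 and 18 < 46, go left
  at 19: both 9 and 18 < 19, go left
  at 13: 9 <= 13 <= 18, this is the LCA
LCA = 13


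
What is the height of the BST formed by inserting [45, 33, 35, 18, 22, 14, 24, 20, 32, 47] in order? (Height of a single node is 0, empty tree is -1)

Insertion order: [45, 33, 35, 18, 22, 14, 24, 20, 32, 47]
Tree (level-order array): [45, 33, 47, 18, 35, None, None, 14, 22, None, None, None, None, 20, 24, None, None, None, 32]
Compute height bottom-up (empty subtree = -1):
  height(14) = 1 + max(-1, -1) = 0
  height(20) = 1 + max(-1, -1) = 0
  height(32) = 1 + max(-1, -1) = 0
  height(24) = 1 + max(-1, 0) = 1
  height(22) = 1 + max(0, 1) = 2
  height(18) = 1 + max(0, 2) = 3
  height(35) = 1 + max(-1, -1) = 0
  height(33) = 1 + max(3, 0) = 4
  height(47) = 1 + max(-1, -1) = 0
  height(45) = 1 + max(4, 0) = 5
Height = 5


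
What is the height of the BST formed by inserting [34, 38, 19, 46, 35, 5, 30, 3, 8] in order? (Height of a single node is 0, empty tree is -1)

Insertion order: [34, 38, 19, 46, 35, 5, 30, 3, 8]
Tree (level-order array): [34, 19, 38, 5, 30, 35, 46, 3, 8]
Compute height bottom-up (empty subtree = -1):
  height(3) = 1 + max(-1, -1) = 0
  height(8) = 1 + max(-1, -1) = 0
  height(5) = 1 + max(0, 0) = 1
  height(30) = 1 + max(-1, -1) = 0
  height(19) = 1 + max(1, 0) = 2
  height(35) = 1 + max(-1, -1) = 0
  height(46) = 1 + max(-1, -1) = 0
  height(38) = 1 + max(0, 0) = 1
  height(34) = 1 + max(2, 1) = 3
Height = 3


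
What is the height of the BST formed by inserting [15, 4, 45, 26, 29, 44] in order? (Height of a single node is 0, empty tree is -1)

Insertion order: [15, 4, 45, 26, 29, 44]
Tree (level-order array): [15, 4, 45, None, None, 26, None, None, 29, None, 44]
Compute height bottom-up (empty subtree = -1):
  height(4) = 1 + max(-1, -1) = 0
  height(44) = 1 + max(-1, -1) = 0
  height(29) = 1 + max(-1, 0) = 1
  height(26) = 1 + max(-1, 1) = 2
  height(45) = 1 + max(2, -1) = 3
  height(15) = 1 + max(0, 3) = 4
Height = 4


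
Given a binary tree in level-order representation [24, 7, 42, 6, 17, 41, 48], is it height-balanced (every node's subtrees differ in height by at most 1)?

Tree (level-order array): [24, 7, 42, 6, 17, 41, 48]
Definition: a tree is height-balanced if, at every node, |h(left) - h(right)| <= 1 (empty subtree has height -1).
Bottom-up per-node check:
  node 6: h_left=-1, h_right=-1, diff=0 [OK], height=0
  node 17: h_left=-1, h_right=-1, diff=0 [OK], height=0
  node 7: h_left=0, h_right=0, diff=0 [OK], height=1
  node 41: h_left=-1, h_right=-1, diff=0 [OK], height=0
  node 48: h_left=-1, h_right=-1, diff=0 [OK], height=0
  node 42: h_left=0, h_right=0, diff=0 [OK], height=1
  node 24: h_left=1, h_right=1, diff=0 [OK], height=2
All nodes satisfy the balance condition.
Result: Balanced


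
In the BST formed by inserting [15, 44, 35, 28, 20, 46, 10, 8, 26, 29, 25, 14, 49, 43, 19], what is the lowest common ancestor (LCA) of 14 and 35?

Tree insertion order: [15, 44, 35, 28, 20, 46, 10, 8, 26, 29, 25, 14, 49, 43, 19]
Tree (level-order array): [15, 10, 44, 8, 14, 35, 46, None, None, None, None, 28, 43, None, 49, 20, 29, None, None, None, None, 19, 26, None, None, None, None, 25]
In a BST, the LCA of p=14, q=35 is the first node v on the
root-to-leaf path with p <= v <= q (go left if both < v, right if both > v).
Walk from root:
  at 15: 14 <= 15 <= 35, this is the LCA
LCA = 15


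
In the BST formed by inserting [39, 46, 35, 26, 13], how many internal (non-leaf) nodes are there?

Tree built from: [39, 46, 35, 26, 13]
Tree (level-order array): [39, 35, 46, 26, None, None, None, 13]
Rule: An internal node has at least one child.
Per-node child counts:
  node 39: 2 child(ren)
  node 35: 1 child(ren)
  node 26: 1 child(ren)
  node 13: 0 child(ren)
  node 46: 0 child(ren)
Matching nodes: [39, 35, 26]
Count of internal (non-leaf) nodes: 3


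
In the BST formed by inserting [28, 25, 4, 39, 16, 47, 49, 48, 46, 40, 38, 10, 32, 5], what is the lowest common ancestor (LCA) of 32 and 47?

Tree insertion order: [28, 25, 4, 39, 16, 47, 49, 48, 46, 40, 38, 10, 32, 5]
Tree (level-order array): [28, 25, 39, 4, None, 38, 47, None, 16, 32, None, 46, 49, 10, None, None, None, 40, None, 48, None, 5]
In a BST, the LCA of p=32, q=47 is the first node v on the
root-to-leaf path with p <= v <= q (go left if both < v, right if both > v).
Walk from root:
  at 28: both 32 and 47 > 28, go right
  at 39: 32 <= 39 <= 47, this is the LCA
LCA = 39


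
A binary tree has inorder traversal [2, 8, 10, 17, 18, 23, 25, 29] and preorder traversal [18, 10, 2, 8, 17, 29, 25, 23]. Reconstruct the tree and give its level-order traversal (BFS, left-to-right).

Inorder:  [2, 8, 10, 17, 18, 23, 25, 29]
Preorder: [18, 10, 2, 8, 17, 29, 25, 23]
Algorithm: preorder visits root first, so consume preorder in order;
for each root, split the current inorder slice at that value into
left-subtree inorder and right-subtree inorder, then recurse.
Recursive splits:
  root=18; inorder splits into left=[2, 8, 10, 17], right=[23, 25, 29]
  root=10; inorder splits into left=[2, 8], right=[17]
  root=2; inorder splits into left=[], right=[8]
  root=8; inorder splits into left=[], right=[]
  root=17; inorder splits into left=[], right=[]
  root=29; inorder splits into left=[23, 25], right=[]
  root=25; inorder splits into left=[23], right=[]
  root=23; inorder splits into left=[], right=[]
Reconstructed level-order: [18, 10, 29, 2, 17, 25, 8, 23]


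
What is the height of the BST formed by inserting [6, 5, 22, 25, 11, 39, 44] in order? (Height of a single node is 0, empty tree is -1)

Insertion order: [6, 5, 22, 25, 11, 39, 44]
Tree (level-order array): [6, 5, 22, None, None, 11, 25, None, None, None, 39, None, 44]
Compute height bottom-up (empty subtree = -1):
  height(5) = 1 + max(-1, -1) = 0
  height(11) = 1 + max(-1, -1) = 0
  height(44) = 1 + max(-1, -1) = 0
  height(39) = 1 + max(-1, 0) = 1
  height(25) = 1 + max(-1, 1) = 2
  height(22) = 1 + max(0, 2) = 3
  height(6) = 1 + max(0, 3) = 4
Height = 4


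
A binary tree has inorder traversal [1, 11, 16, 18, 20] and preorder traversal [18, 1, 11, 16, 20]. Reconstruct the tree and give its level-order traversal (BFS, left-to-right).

Inorder:  [1, 11, 16, 18, 20]
Preorder: [18, 1, 11, 16, 20]
Algorithm: preorder visits root first, so consume preorder in order;
for each root, split the current inorder slice at that value into
left-subtree inorder and right-subtree inorder, then recurse.
Recursive splits:
  root=18; inorder splits into left=[1, 11, 16], right=[20]
  root=1; inorder splits into left=[], right=[11, 16]
  root=11; inorder splits into left=[], right=[16]
  root=16; inorder splits into left=[], right=[]
  root=20; inorder splits into left=[], right=[]
Reconstructed level-order: [18, 1, 20, 11, 16]


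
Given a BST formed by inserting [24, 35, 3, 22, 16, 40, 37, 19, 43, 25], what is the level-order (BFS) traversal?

Tree insertion order: [24, 35, 3, 22, 16, 40, 37, 19, 43, 25]
Tree (level-order array): [24, 3, 35, None, 22, 25, 40, 16, None, None, None, 37, 43, None, 19]
BFS from the root, enqueuing left then right child of each popped node:
  queue [24] -> pop 24, enqueue [3, 35], visited so far: [24]
  queue [3, 35] -> pop 3, enqueue [22], visited so far: [24, 3]
  queue [35, 22] -> pop 35, enqueue [25, 40], visited so far: [24, 3, 35]
  queue [22, 25, 40] -> pop 22, enqueue [16], visited so far: [24, 3, 35, 22]
  queue [25, 40, 16] -> pop 25, enqueue [none], visited so far: [24, 3, 35, 22, 25]
  queue [40, 16] -> pop 40, enqueue [37, 43], visited so far: [24, 3, 35, 22, 25, 40]
  queue [16, 37, 43] -> pop 16, enqueue [19], visited so far: [24, 3, 35, 22, 25, 40, 16]
  queue [37, 43, 19] -> pop 37, enqueue [none], visited so far: [24, 3, 35, 22, 25, 40, 16, 37]
  queue [43, 19] -> pop 43, enqueue [none], visited so far: [24, 3, 35, 22, 25, 40, 16, 37, 43]
  queue [19] -> pop 19, enqueue [none], visited so far: [24, 3, 35, 22, 25, 40, 16, 37, 43, 19]
Result: [24, 3, 35, 22, 25, 40, 16, 37, 43, 19]


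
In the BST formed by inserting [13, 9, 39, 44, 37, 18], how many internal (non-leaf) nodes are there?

Tree built from: [13, 9, 39, 44, 37, 18]
Tree (level-order array): [13, 9, 39, None, None, 37, 44, 18]
Rule: An internal node has at least one child.
Per-node child counts:
  node 13: 2 child(ren)
  node 9: 0 child(ren)
  node 39: 2 child(ren)
  node 37: 1 child(ren)
  node 18: 0 child(ren)
  node 44: 0 child(ren)
Matching nodes: [13, 39, 37]
Count of internal (non-leaf) nodes: 3


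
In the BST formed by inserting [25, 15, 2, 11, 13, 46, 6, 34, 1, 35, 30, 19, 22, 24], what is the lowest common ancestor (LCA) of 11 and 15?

Tree insertion order: [25, 15, 2, 11, 13, 46, 6, 34, 1, 35, 30, 19, 22, 24]
Tree (level-order array): [25, 15, 46, 2, 19, 34, None, 1, 11, None, 22, 30, 35, None, None, 6, 13, None, 24]
In a BST, the LCA of p=11, q=15 is the first node v on the
root-to-leaf path with p <= v <= q (go left if both < v, right if both > v).
Walk from root:
  at 25: both 11 and 15 < 25, go left
  at 15: 11 <= 15 <= 15, this is the LCA
LCA = 15


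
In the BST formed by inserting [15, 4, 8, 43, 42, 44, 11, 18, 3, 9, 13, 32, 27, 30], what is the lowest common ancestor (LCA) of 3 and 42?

Tree insertion order: [15, 4, 8, 43, 42, 44, 11, 18, 3, 9, 13, 32, 27, 30]
Tree (level-order array): [15, 4, 43, 3, 8, 42, 44, None, None, None, 11, 18, None, None, None, 9, 13, None, 32, None, None, None, None, 27, None, None, 30]
In a BST, the LCA of p=3, q=42 is the first node v on the
root-to-leaf path with p <= v <= q (go left if both < v, right if both > v).
Walk from root:
  at 15: 3 <= 15 <= 42, this is the LCA
LCA = 15


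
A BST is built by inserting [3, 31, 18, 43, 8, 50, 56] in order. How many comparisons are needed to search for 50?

Search path for 50: 3 -> 31 -> 43 -> 50
Found: True
Comparisons: 4


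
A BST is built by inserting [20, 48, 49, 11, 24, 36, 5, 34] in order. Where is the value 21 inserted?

Starting tree (level order): [20, 11, 48, 5, None, 24, 49, None, None, None, 36, None, None, 34]
Insertion path: 20 -> 48 -> 24
Result: insert 21 as left child of 24
Final tree (level order): [20, 11, 48, 5, None, 24, 49, None, None, 21, 36, None, None, None, None, 34]


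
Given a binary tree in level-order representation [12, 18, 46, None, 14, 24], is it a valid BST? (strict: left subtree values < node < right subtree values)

Level-order array: [12, 18, 46, None, 14, 24]
Validate using subtree bounds (lo, hi): at each node, require lo < value < hi,
then recurse left with hi=value and right with lo=value.
Preorder trace (stopping at first violation):
  at node 12 with bounds (-inf, +inf): OK
  at node 18 with bounds (-inf, 12): VIOLATION
Node 18 violates its bound: not (-inf < 18 < 12).
Result: Not a valid BST


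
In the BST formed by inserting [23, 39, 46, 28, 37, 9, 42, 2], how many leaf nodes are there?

Tree built from: [23, 39, 46, 28, 37, 9, 42, 2]
Tree (level-order array): [23, 9, 39, 2, None, 28, 46, None, None, None, 37, 42]
Rule: A leaf has 0 children.
Per-node child counts:
  node 23: 2 child(ren)
  node 9: 1 child(ren)
  node 2: 0 child(ren)
  node 39: 2 child(ren)
  node 28: 1 child(ren)
  node 37: 0 child(ren)
  node 46: 1 child(ren)
  node 42: 0 child(ren)
Matching nodes: [2, 37, 42]
Count of leaf nodes: 3


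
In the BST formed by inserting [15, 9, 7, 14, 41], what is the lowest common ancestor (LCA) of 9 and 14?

Tree insertion order: [15, 9, 7, 14, 41]
Tree (level-order array): [15, 9, 41, 7, 14]
In a BST, the LCA of p=9, q=14 is the first node v on the
root-to-leaf path with p <= v <= q (go left if both < v, right if both > v).
Walk from root:
  at 15: both 9 and 14 < 15, go left
  at 9: 9 <= 9 <= 14, this is the LCA
LCA = 9


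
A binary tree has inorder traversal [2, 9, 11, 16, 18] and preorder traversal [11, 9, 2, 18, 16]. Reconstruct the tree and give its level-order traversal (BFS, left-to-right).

Inorder:  [2, 9, 11, 16, 18]
Preorder: [11, 9, 2, 18, 16]
Algorithm: preorder visits root first, so consume preorder in order;
for each root, split the current inorder slice at that value into
left-subtree inorder and right-subtree inorder, then recurse.
Recursive splits:
  root=11; inorder splits into left=[2, 9], right=[16, 18]
  root=9; inorder splits into left=[2], right=[]
  root=2; inorder splits into left=[], right=[]
  root=18; inorder splits into left=[16], right=[]
  root=16; inorder splits into left=[], right=[]
Reconstructed level-order: [11, 9, 18, 2, 16]


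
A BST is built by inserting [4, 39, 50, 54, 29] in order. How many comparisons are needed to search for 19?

Search path for 19: 4 -> 39 -> 29
Found: False
Comparisons: 3


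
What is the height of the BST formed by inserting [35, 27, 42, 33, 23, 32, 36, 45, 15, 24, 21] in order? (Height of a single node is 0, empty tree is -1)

Insertion order: [35, 27, 42, 33, 23, 32, 36, 45, 15, 24, 21]
Tree (level-order array): [35, 27, 42, 23, 33, 36, 45, 15, 24, 32, None, None, None, None, None, None, 21]
Compute height bottom-up (empty subtree = -1):
  height(21) = 1 + max(-1, -1) = 0
  height(15) = 1 + max(-1, 0) = 1
  height(24) = 1 + max(-1, -1) = 0
  height(23) = 1 + max(1, 0) = 2
  height(32) = 1 + max(-1, -1) = 0
  height(33) = 1 + max(0, -1) = 1
  height(27) = 1 + max(2, 1) = 3
  height(36) = 1 + max(-1, -1) = 0
  height(45) = 1 + max(-1, -1) = 0
  height(42) = 1 + max(0, 0) = 1
  height(35) = 1 + max(3, 1) = 4
Height = 4


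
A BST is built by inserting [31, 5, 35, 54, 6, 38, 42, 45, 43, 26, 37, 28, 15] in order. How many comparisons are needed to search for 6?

Search path for 6: 31 -> 5 -> 6
Found: True
Comparisons: 3


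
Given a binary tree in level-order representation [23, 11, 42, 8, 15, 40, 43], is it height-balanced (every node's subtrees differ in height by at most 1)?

Tree (level-order array): [23, 11, 42, 8, 15, 40, 43]
Definition: a tree is height-balanced if, at every node, |h(left) - h(right)| <= 1 (empty subtree has height -1).
Bottom-up per-node check:
  node 8: h_left=-1, h_right=-1, diff=0 [OK], height=0
  node 15: h_left=-1, h_right=-1, diff=0 [OK], height=0
  node 11: h_left=0, h_right=0, diff=0 [OK], height=1
  node 40: h_left=-1, h_right=-1, diff=0 [OK], height=0
  node 43: h_left=-1, h_right=-1, diff=0 [OK], height=0
  node 42: h_left=0, h_right=0, diff=0 [OK], height=1
  node 23: h_left=1, h_right=1, diff=0 [OK], height=2
All nodes satisfy the balance condition.
Result: Balanced


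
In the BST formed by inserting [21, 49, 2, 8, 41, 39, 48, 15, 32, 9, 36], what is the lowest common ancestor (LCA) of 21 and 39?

Tree insertion order: [21, 49, 2, 8, 41, 39, 48, 15, 32, 9, 36]
Tree (level-order array): [21, 2, 49, None, 8, 41, None, None, 15, 39, 48, 9, None, 32, None, None, None, None, None, None, 36]
In a BST, the LCA of p=21, q=39 is the first node v on the
root-to-leaf path with p <= v <= q (go left if both < v, right if both > v).
Walk from root:
  at 21: 21 <= 21 <= 39, this is the LCA
LCA = 21


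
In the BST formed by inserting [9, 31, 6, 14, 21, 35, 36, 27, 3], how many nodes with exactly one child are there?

Tree built from: [9, 31, 6, 14, 21, 35, 36, 27, 3]
Tree (level-order array): [9, 6, 31, 3, None, 14, 35, None, None, None, 21, None, 36, None, 27]
Rule: These are nodes with exactly 1 non-null child.
Per-node child counts:
  node 9: 2 child(ren)
  node 6: 1 child(ren)
  node 3: 0 child(ren)
  node 31: 2 child(ren)
  node 14: 1 child(ren)
  node 21: 1 child(ren)
  node 27: 0 child(ren)
  node 35: 1 child(ren)
  node 36: 0 child(ren)
Matching nodes: [6, 14, 21, 35]
Count of nodes with exactly one child: 4


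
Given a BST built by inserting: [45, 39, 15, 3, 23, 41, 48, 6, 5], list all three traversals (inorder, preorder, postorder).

Tree insertion order: [45, 39, 15, 3, 23, 41, 48, 6, 5]
Tree (level-order array): [45, 39, 48, 15, 41, None, None, 3, 23, None, None, None, 6, None, None, 5]
Inorder (L, root, R): [3, 5, 6, 15, 23, 39, 41, 45, 48]
Preorder (root, L, R): [45, 39, 15, 3, 6, 5, 23, 41, 48]
Postorder (L, R, root): [5, 6, 3, 23, 15, 41, 39, 48, 45]


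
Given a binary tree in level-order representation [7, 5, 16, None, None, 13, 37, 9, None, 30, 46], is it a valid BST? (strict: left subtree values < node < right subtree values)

Level-order array: [7, 5, 16, None, None, 13, 37, 9, None, 30, 46]
Validate using subtree bounds (lo, hi): at each node, require lo < value < hi,
then recurse left with hi=value and right with lo=value.
Preorder trace (stopping at first violation):
  at node 7 with bounds (-inf, +inf): OK
  at node 5 with bounds (-inf, 7): OK
  at node 16 with bounds (7, +inf): OK
  at node 13 with bounds (7, 16): OK
  at node 9 with bounds (7, 13): OK
  at node 37 with bounds (16, +inf): OK
  at node 30 with bounds (16, 37): OK
  at node 46 with bounds (37, +inf): OK
No violation found at any node.
Result: Valid BST


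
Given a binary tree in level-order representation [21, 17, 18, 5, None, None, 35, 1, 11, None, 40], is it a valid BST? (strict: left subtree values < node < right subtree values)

Level-order array: [21, 17, 18, 5, None, None, 35, 1, 11, None, 40]
Validate using subtree bounds (lo, hi): at each node, require lo < value < hi,
then recurse left with hi=value and right with lo=value.
Preorder trace (stopping at first violation):
  at node 21 with bounds (-inf, +inf): OK
  at node 17 with bounds (-inf, 21): OK
  at node 5 with bounds (-inf, 17): OK
  at node 1 with bounds (-inf, 5): OK
  at node 11 with bounds (5, 17): OK
  at node 18 with bounds (21, +inf): VIOLATION
Node 18 violates its bound: not (21 < 18 < +inf).
Result: Not a valid BST


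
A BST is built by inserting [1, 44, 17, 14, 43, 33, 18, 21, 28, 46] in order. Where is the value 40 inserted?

Starting tree (level order): [1, None, 44, 17, 46, 14, 43, None, None, None, None, 33, None, 18, None, None, 21, None, 28]
Insertion path: 1 -> 44 -> 17 -> 43 -> 33
Result: insert 40 as right child of 33
Final tree (level order): [1, None, 44, 17, 46, 14, 43, None, None, None, None, 33, None, 18, 40, None, 21, None, None, None, 28]


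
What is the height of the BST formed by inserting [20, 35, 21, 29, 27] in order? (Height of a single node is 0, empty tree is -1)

Insertion order: [20, 35, 21, 29, 27]
Tree (level-order array): [20, None, 35, 21, None, None, 29, 27]
Compute height bottom-up (empty subtree = -1):
  height(27) = 1 + max(-1, -1) = 0
  height(29) = 1 + max(0, -1) = 1
  height(21) = 1 + max(-1, 1) = 2
  height(35) = 1 + max(2, -1) = 3
  height(20) = 1 + max(-1, 3) = 4
Height = 4


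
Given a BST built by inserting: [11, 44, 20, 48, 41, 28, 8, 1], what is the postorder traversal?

Tree insertion order: [11, 44, 20, 48, 41, 28, 8, 1]
Tree (level-order array): [11, 8, 44, 1, None, 20, 48, None, None, None, 41, None, None, 28]
Postorder traversal: [1, 8, 28, 41, 20, 48, 44, 11]


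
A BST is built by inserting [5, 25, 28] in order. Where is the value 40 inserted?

Starting tree (level order): [5, None, 25, None, 28]
Insertion path: 5 -> 25 -> 28
Result: insert 40 as right child of 28
Final tree (level order): [5, None, 25, None, 28, None, 40]


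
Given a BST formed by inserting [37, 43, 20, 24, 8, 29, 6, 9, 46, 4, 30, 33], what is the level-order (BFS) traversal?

Tree insertion order: [37, 43, 20, 24, 8, 29, 6, 9, 46, 4, 30, 33]
Tree (level-order array): [37, 20, 43, 8, 24, None, 46, 6, 9, None, 29, None, None, 4, None, None, None, None, 30, None, None, None, 33]
BFS from the root, enqueuing left then right child of each popped node:
  queue [37] -> pop 37, enqueue [20, 43], visited so far: [37]
  queue [20, 43] -> pop 20, enqueue [8, 24], visited so far: [37, 20]
  queue [43, 8, 24] -> pop 43, enqueue [46], visited so far: [37, 20, 43]
  queue [8, 24, 46] -> pop 8, enqueue [6, 9], visited so far: [37, 20, 43, 8]
  queue [24, 46, 6, 9] -> pop 24, enqueue [29], visited so far: [37, 20, 43, 8, 24]
  queue [46, 6, 9, 29] -> pop 46, enqueue [none], visited so far: [37, 20, 43, 8, 24, 46]
  queue [6, 9, 29] -> pop 6, enqueue [4], visited so far: [37, 20, 43, 8, 24, 46, 6]
  queue [9, 29, 4] -> pop 9, enqueue [none], visited so far: [37, 20, 43, 8, 24, 46, 6, 9]
  queue [29, 4] -> pop 29, enqueue [30], visited so far: [37, 20, 43, 8, 24, 46, 6, 9, 29]
  queue [4, 30] -> pop 4, enqueue [none], visited so far: [37, 20, 43, 8, 24, 46, 6, 9, 29, 4]
  queue [30] -> pop 30, enqueue [33], visited so far: [37, 20, 43, 8, 24, 46, 6, 9, 29, 4, 30]
  queue [33] -> pop 33, enqueue [none], visited so far: [37, 20, 43, 8, 24, 46, 6, 9, 29, 4, 30, 33]
Result: [37, 20, 43, 8, 24, 46, 6, 9, 29, 4, 30, 33]
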